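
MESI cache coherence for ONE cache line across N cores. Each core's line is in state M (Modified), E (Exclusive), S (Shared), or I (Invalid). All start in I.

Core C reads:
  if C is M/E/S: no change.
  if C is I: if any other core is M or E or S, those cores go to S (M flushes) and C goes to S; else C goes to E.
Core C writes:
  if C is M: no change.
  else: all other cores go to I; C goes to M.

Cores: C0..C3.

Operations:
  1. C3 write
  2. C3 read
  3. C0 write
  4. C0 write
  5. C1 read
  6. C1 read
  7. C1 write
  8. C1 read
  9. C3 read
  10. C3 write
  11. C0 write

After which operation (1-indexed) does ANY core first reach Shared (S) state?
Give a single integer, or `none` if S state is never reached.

Op 1: C3 write [C3 write: invalidate none -> C3=M] -> [I,I,I,M]
Op 2: C3 read [C3 read: already in M, no change] -> [I,I,I,M]
Op 3: C0 write [C0 write: invalidate ['C3=M'] -> C0=M] -> [M,I,I,I]
Op 4: C0 write [C0 write: already M (modified), no change] -> [M,I,I,I]
Op 5: C1 read [C1 read from I: others=['C0=M'] -> C1=S, others downsized to S] -> [S,S,I,I]
  -> First S state at op 5; remaining ops need not be traced.

Answer: 5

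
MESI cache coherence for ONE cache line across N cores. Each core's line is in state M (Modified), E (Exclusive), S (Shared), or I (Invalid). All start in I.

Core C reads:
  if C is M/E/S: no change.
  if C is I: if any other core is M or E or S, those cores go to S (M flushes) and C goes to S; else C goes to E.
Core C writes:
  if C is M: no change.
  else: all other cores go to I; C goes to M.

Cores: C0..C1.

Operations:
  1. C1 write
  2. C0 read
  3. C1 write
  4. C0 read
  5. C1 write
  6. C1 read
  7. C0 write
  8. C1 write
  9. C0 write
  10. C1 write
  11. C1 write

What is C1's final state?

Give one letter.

Op 1: C1 write [C1 write: invalidate none -> C1=M] -> [I,M]
Op 2: C0 read [C0 read from I: others=['C1=M'] -> C0=S, others downsized to S] -> [S,S]
Op 3: C1 write [C1 write: invalidate ['C0=S'] -> C1=M] -> [I,M]
Op 4: C0 read [C0 read from I: others=['C1=M'] -> C0=S, others downsized to S] -> [S,S]
Op 5: C1 write [C1 write: invalidate ['C0=S'] -> C1=M] -> [I,M]
Op 6: C1 read [C1 read: already in M, no change] -> [I,M]
Op 7: C0 write [C0 write: invalidate ['C1=M'] -> C0=M] -> [M,I]
Op 8: C1 write [C1 write: invalidate ['C0=M'] -> C1=M] -> [I,M]
Op 9: C0 write [C0 write: invalidate ['C1=M'] -> C0=M] -> [M,I]
Op 10: C1 write [C1 write: invalidate ['C0=M'] -> C1=M] -> [I,M]
Op 11: C1 write [C1 write: already M (modified), no change] -> [I,M]

Answer: M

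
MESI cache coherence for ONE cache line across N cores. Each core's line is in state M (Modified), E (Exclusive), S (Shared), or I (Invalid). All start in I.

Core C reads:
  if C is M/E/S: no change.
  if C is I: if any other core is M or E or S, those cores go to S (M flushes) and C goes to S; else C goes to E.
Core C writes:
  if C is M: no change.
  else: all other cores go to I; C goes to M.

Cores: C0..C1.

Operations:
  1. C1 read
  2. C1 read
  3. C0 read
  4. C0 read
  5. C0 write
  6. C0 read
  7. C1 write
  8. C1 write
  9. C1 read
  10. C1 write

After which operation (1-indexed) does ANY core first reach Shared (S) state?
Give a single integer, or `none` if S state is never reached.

Answer: 3

Derivation:
Op 1: C1 read [C1 read from I: no other sharers -> C1=E (exclusive)] -> [I,E]
Op 2: C1 read [C1 read: already in E, no change] -> [I,E]
Op 3: C0 read [C0 read from I: others=['C1=E'] -> C0=S, others downsized to S] -> [S,S]
  -> First S state at op 3; remaining ops need not be traced.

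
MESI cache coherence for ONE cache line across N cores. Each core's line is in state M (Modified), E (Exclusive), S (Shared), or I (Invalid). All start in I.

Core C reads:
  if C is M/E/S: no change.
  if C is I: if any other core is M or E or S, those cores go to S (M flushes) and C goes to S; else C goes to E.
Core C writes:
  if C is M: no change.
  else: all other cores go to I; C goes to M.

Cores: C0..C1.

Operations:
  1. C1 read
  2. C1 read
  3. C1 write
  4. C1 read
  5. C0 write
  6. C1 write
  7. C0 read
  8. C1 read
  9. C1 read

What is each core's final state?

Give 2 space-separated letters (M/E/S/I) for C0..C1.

Op 1: C1 read [C1 read from I: no other sharers -> C1=E (exclusive)] -> [I,E]
Op 2: C1 read [C1 read: already in E, no change] -> [I,E]
Op 3: C1 write [C1 write: invalidate none -> C1=M] -> [I,M]
Op 4: C1 read [C1 read: already in M, no change] -> [I,M]
Op 5: C0 write [C0 write: invalidate ['C1=M'] -> C0=M] -> [M,I]
Op 6: C1 write [C1 write: invalidate ['C0=M'] -> C1=M] -> [I,M]
Op 7: C0 read [C0 read from I: others=['C1=M'] -> C0=S, others downsized to S] -> [S,S]
Op 8: C1 read [C1 read: already in S, no change] -> [S,S]
Op 9: C1 read [C1 read: already in S, no change] -> [S,S]

Answer: S S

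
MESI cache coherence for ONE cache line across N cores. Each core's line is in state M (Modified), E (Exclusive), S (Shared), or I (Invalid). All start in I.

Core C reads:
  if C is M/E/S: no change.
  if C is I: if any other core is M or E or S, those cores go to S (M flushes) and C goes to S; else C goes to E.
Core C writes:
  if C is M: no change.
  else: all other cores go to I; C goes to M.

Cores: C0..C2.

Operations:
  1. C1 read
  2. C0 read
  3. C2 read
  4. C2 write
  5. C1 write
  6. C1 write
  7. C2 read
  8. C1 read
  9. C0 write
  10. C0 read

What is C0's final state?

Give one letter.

Answer: M

Derivation:
Op 1: C1 read [C1 read from I: no other sharers -> C1=E (exclusive)] -> [I,E,I]
Op 2: C0 read [C0 read from I: others=['C1=E'] -> C0=S, others downsized to S] -> [S,S,I]
Op 3: C2 read [C2 read from I: others=['C0=S', 'C1=S'] -> C2=S, others downsized to S] -> [S,S,S]
Op 4: C2 write [C2 write: invalidate ['C0=S', 'C1=S'] -> C2=M] -> [I,I,M]
Op 5: C1 write [C1 write: invalidate ['C2=M'] -> C1=M] -> [I,M,I]
Op 6: C1 write [C1 write: already M (modified), no change] -> [I,M,I]
Op 7: C2 read [C2 read from I: others=['C1=M'] -> C2=S, others downsized to S] -> [I,S,S]
Op 8: C1 read [C1 read: already in S, no change] -> [I,S,S]
Op 9: C0 write [C0 write: invalidate ['C1=S', 'C2=S'] -> C0=M] -> [M,I,I]
Op 10: C0 read [C0 read: already in M, no change] -> [M,I,I]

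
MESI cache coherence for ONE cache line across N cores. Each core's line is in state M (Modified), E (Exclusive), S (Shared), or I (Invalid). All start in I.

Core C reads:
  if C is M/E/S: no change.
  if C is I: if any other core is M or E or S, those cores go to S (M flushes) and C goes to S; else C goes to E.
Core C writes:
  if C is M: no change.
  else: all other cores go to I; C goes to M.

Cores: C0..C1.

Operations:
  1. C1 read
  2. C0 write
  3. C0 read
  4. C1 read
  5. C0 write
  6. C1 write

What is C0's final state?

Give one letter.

Op 1: C1 read [C1 read from I: no other sharers -> C1=E (exclusive)] -> [I,E]
Op 2: C0 write [C0 write: invalidate ['C1=E'] -> C0=M] -> [M,I]
Op 3: C0 read [C0 read: already in M, no change] -> [M,I]
Op 4: C1 read [C1 read from I: others=['C0=M'] -> C1=S, others downsized to S] -> [S,S]
Op 5: C0 write [C0 write: invalidate ['C1=S'] -> C0=M] -> [M,I]
Op 6: C1 write [C1 write: invalidate ['C0=M'] -> C1=M] -> [I,M]

Answer: I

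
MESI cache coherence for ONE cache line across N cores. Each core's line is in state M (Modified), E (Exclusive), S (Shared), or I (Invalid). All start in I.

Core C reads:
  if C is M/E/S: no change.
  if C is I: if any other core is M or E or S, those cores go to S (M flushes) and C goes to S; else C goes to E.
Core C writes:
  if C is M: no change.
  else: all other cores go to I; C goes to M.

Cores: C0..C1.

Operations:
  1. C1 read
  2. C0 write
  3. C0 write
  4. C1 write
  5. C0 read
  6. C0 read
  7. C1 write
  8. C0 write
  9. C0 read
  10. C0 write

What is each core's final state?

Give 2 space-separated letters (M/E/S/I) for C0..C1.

Op 1: C1 read [C1 read from I: no other sharers -> C1=E (exclusive)] -> [I,E]
Op 2: C0 write [C0 write: invalidate ['C1=E'] -> C0=M] -> [M,I]
Op 3: C0 write [C0 write: already M (modified), no change] -> [M,I]
Op 4: C1 write [C1 write: invalidate ['C0=M'] -> C1=M] -> [I,M]
Op 5: C0 read [C0 read from I: others=['C1=M'] -> C0=S, others downsized to S] -> [S,S]
Op 6: C0 read [C0 read: already in S, no change] -> [S,S]
Op 7: C1 write [C1 write: invalidate ['C0=S'] -> C1=M] -> [I,M]
Op 8: C0 write [C0 write: invalidate ['C1=M'] -> C0=M] -> [M,I]
Op 9: C0 read [C0 read: already in M, no change] -> [M,I]
Op 10: C0 write [C0 write: already M (modified), no change] -> [M,I]

Answer: M I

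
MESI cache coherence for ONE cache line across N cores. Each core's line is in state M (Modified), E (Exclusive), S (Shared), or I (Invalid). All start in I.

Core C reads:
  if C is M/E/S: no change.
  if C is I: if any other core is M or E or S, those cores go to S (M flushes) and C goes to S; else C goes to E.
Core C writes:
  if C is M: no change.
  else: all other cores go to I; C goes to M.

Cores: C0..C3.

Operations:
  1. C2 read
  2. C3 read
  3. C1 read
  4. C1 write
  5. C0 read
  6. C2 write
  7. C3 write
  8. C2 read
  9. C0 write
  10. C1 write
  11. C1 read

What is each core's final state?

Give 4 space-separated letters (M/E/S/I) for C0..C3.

Answer: I M I I

Derivation:
Op 1: C2 read [C2 read from I: no other sharers -> C2=E (exclusive)] -> [I,I,E,I]
Op 2: C3 read [C3 read from I: others=['C2=E'] -> C3=S, others downsized to S] -> [I,I,S,S]
Op 3: C1 read [C1 read from I: others=['C2=S', 'C3=S'] -> C1=S, others downsized to S] -> [I,S,S,S]
Op 4: C1 write [C1 write: invalidate ['C2=S', 'C3=S'] -> C1=M] -> [I,M,I,I]
Op 5: C0 read [C0 read from I: others=['C1=M'] -> C0=S, others downsized to S] -> [S,S,I,I]
Op 6: C2 write [C2 write: invalidate ['C0=S', 'C1=S'] -> C2=M] -> [I,I,M,I]
Op 7: C3 write [C3 write: invalidate ['C2=M'] -> C3=M] -> [I,I,I,M]
Op 8: C2 read [C2 read from I: others=['C3=M'] -> C2=S, others downsized to S] -> [I,I,S,S]
Op 9: C0 write [C0 write: invalidate ['C2=S', 'C3=S'] -> C0=M] -> [M,I,I,I]
Op 10: C1 write [C1 write: invalidate ['C0=M'] -> C1=M] -> [I,M,I,I]
Op 11: C1 read [C1 read: already in M, no change] -> [I,M,I,I]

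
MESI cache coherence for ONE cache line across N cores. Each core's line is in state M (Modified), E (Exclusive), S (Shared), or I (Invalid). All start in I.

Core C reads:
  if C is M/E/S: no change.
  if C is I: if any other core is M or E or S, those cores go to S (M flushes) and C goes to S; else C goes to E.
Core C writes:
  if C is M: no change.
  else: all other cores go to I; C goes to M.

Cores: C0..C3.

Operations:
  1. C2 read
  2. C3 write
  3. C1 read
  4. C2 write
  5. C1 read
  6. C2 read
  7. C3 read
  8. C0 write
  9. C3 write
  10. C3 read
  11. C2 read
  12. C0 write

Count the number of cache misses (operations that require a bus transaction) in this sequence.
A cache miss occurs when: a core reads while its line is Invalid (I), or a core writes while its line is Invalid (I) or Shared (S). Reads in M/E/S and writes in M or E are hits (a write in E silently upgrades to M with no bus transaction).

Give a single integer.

Op 1: C2 read [C2 read from I: no other sharers -> C2=E (exclusive)] -> [I,I,E,I] [MISS #1: read from I]
Op 2: C3 write [C3 write: invalidate ['C2=E'] -> C3=M] -> [I,I,I,M] [MISS #2: write from I]
Op 3: C1 read [C1 read from I: others=['C3=M'] -> C1=S, others downsized to S] -> [I,S,I,S] [MISS #3: read from I]
Op 4: C2 write [C2 write: invalidate ['C1=S', 'C3=S'] -> C2=M] -> [I,I,M,I] [MISS #4: write from I]
Op 5: C1 read [C1 read from I: others=['C2=M'] -> C1=S, others downsized to S] -> [I,S,S,I] [MISS #5: read from I]
Op 6: C2 read [C2 read: already in S, no change] -> [I,S,S,I] [hit: read from S]
Op 7: C3 read [C3 read from I: others=['C1=S', 'C2=S'] -> C3=S, others downsized to S] -> [I,S,S,S] [MISS #6: read from I]
Op 8: C0 write [C0 write: invalidate ['C1=S', 'C2=S', 'C3=S'] -> C0=M] -> [M,I,I,I] [MISS #7: write from I]
Op 9: C3 write [C3 write: invalidate ['C0=M'] -> C3=M] -> [I,I,I,M] [MISS #8: write from I]
Op 10: C3 read [C3 read: already in M, no change] -> [I,I,I,M] [hit: read from M]
Op 11: C2 read [C2 read from I: others=['C3=M'] -> C2=S, others downsized to S] -> [I,I,S,S] [MISS #9: read from I]
Op 12: C0 write [C0 write: invalidate ['C2=S', 'C3=S'] -> C0=M] -> [M,I,I,I] [MISS #10: write from I]

Answer: 10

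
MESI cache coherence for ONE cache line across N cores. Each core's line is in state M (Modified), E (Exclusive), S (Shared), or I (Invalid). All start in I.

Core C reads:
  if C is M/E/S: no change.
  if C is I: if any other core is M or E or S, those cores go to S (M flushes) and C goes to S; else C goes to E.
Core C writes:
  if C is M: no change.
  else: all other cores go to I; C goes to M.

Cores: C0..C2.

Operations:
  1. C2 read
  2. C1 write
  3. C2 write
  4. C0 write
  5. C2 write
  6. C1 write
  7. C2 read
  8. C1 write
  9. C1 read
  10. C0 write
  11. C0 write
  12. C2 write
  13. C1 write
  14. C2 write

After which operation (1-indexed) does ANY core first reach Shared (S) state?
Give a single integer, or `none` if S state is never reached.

Answer: 7

Derivation:
Op 1: C2 read [C2 read from I: no other sharers -> C2=E (exclusive)] -> [I,I,E]
Op 2: C1 write [C1 write: invalidate ['C2=E'] -> C1=M] -> [I,M,I]
Op 3: C2 write [C2 write: invalidate ['C1=M'] -> C2=M] -> [I,I,M]
Op 4: C0 write [C0 write: invalidate ['C2=M'] -> C0=M] -> [M,I,I]
Op 5: C2 write [C2 write: invalidate ['C0=M'] -> C2=M] -> [I,I,M]
Op 6: C1 write [C1 write: invalidate ['C2=M'] -> C1=M] -> [I,M,I]
Op 7: C2 read [C2 read from I: others=['C1=M'] -> C2=S, others downsized to S] -> [I,S,S]
  -> First S state at op 7; remaining ops need not be traced.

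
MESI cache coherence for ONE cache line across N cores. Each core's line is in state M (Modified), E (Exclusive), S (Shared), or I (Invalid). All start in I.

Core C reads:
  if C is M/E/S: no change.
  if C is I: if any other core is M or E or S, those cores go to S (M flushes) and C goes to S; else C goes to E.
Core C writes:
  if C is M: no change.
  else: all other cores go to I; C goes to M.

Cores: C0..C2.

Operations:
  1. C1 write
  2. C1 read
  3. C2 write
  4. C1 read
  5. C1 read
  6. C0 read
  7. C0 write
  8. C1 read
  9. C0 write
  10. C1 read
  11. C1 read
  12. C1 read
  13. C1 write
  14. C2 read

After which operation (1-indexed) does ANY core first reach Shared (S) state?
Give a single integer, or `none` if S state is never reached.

Answer: 4

Derivation:
Op 1: C1 write [C1 write: invalidate none -> C1=M] -> [I,M,I]
Op 2: C1 read [C1 read: already in M, no change] -> [I,M,I]
Op 3: C2 write [C2 write: invalidate ['C1=M'] -> C2=M] -> [I,I,M]
Op 4: C1 read [C1 read from I: others=['C2=M'] -> C1=S, others downsized to S] -> [I,S,S]
  -> First S state at op 4; remaining ops need not be traced.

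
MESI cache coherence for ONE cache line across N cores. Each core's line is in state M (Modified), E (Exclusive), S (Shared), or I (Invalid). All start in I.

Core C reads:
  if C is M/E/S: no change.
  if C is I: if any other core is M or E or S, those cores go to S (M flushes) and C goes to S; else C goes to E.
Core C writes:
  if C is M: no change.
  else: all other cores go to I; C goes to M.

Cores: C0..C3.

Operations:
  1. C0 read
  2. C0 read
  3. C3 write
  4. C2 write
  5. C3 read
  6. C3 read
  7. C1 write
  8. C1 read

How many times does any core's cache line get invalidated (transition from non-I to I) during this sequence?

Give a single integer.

Answer: 4

Derivation:
Op 1: C0 read [C0 read from I: no other sharers -> C0=E (exclusive)] -> [E,I,I,I] (invalidations this op: 0; running total: 0)
Op 2: C0 read [C0 read: already in E, no change] -> [E,I,I,I] (invalidations this op: 0; running total: 0)
Op 3: C3 write [C3 write: invalidate ['C0=E'] -> C3=M] -> [I,I,I,M] (invalidations this op: 1; running total: 1)
Op 4: C2 write [C2 write: invalidate ['C3=M'] -> C2=M] -> [I,I,M,I] (invalidations this op: 1; running total: 2)
Op 5: C3 read [C3 read from I: others=['C2=M'] -> C3=S, others downsized to S] -> [I,I,S,S] (invalidations this op: 0; running total: 2)
Op 6: C3 read [C3 read: already in S, no change] -> [I,I,S,S] (invalidations this op: 0; running total: 2)
Op 7: C1 write [C1 write: invalidate ['C2=S', 'C3=S'] -> C1=M] -> [I,M,I,I] (invalidations this op: 2; running total: 4)
Op 8: C1 read [C1 read: already in M, no change] -> [I,M,I,I] (invalidations this op: 0; running total: 4)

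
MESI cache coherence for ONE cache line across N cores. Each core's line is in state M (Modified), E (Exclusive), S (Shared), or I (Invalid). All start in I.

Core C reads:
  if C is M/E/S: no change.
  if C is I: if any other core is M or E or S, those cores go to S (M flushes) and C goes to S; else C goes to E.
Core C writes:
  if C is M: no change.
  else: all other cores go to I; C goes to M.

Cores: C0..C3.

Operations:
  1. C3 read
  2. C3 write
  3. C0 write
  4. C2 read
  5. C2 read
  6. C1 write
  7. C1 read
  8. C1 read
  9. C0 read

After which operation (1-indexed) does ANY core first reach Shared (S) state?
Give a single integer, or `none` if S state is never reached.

Answer: 4

Derivation:
Op 1: C3 read [C3 read from I: no other sharers -> C3=E (exclusive)] -> [I,I,I,E]
Op 2: C3 write [C3 write: invalidate none -> C3=M] -> [I,I,I,M]
Op 3: C0 write [C0 write: invalidate ['C3=M'] -> C0=M] -> [M,I,I,I]
Op 4: C2 read [C2 read from I: others=['C0=M'] -> C2=S, others downsized to S] -> [S,I,S,I]
  -> First S state at op 4; remaining ops need not be traced.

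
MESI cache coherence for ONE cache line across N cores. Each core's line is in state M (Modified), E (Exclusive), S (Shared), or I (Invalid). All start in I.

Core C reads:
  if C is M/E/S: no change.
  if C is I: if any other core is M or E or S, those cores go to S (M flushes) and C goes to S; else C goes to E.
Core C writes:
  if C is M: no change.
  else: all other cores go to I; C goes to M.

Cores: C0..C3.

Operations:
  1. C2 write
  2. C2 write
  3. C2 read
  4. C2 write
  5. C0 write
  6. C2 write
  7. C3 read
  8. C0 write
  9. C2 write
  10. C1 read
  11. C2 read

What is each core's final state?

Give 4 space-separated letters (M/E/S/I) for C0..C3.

Answer: I S S I

Derivation:
Op 1: C2 write [C2 write: invalidate none -> C2=M] -> [I,I,M,I]
Op 2: C2 write [C2 write: already M (modified), no change] -> [I,I,M,I]
Op 3: C2 read [C2 read: already in M, no change] -> [I,I,M,I]
Op 4: C2 write [C2 write: already M (modified), no change] -> [I,I,M,I]
Op 5: C0 write [C0 write: invalidate ['C2=M'] -> C0=M] -> [M,I,I,I]
Op 6: C2 write [C2 write: invalidate ['C0=M'] -> C2=M] -> [I,I,M,I]
Op 7: C3 read [C3 read from I: others=['C2=M'] -> C3=S, others downsized to S] -> [I,I,S,S]
Op 8: C0 write [C0 write: invalidate ['C2=S', 'C3=S'] -> C0=M] -> [M,I,I,I]
Op 9: C2 write [C2 write: invalidate ['C0=M'] -> C2=M] -> [I,I,M,I]
Op 10: C1 read [C1 read from I: others=['C2=M'] -> C1=S, others downsized to S] -> [I,S,S,I]
Op 11: C2 read [C2 read: already in S, no change] -> [I,S,S,I]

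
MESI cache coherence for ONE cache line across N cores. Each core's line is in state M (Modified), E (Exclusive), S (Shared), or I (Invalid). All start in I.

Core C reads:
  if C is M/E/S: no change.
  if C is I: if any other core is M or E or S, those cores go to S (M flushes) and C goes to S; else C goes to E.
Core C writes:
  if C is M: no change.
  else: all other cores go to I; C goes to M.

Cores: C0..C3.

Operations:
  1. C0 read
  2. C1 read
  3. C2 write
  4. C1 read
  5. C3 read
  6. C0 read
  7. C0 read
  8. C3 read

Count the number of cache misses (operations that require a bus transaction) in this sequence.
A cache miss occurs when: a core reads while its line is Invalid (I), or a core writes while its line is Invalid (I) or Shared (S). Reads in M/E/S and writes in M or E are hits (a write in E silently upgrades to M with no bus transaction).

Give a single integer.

Op 1: C0 read [C0 read from I: no other sharers -> C0=E (exclusive)] -> [E,I,I,I] [MISS #1: read from I]
Op 2: C1 read [C1 read from I: others=['C0=E'] -> C1=S, others downsized to S] -> [S,S,I,I] [MISS #2: read from I]
Op 3: C2 write [C2 write: invalidate ['C0=S', 'C1=S'] -> C2=M] -> [I,I,M,I] [MISS #3: write from I]
Op 4: C1 read [C1 read from I: others=['C2=M'] -> C1=S, others downsized to S] -> [I,S,S,I] [MISS #4: read from I]
Op 5: C3 read [C3 read from I: others=['C1=S', 'C2=S'] -> C3=S, others downsized to S] -> [I,S,S,S] [MISS #5: read from I]
Op 6: C0 read [C0 read from I: others=['C1=S', 'C2=S', 'C3=S'] -> C0=S, others downsized to S] -> [S,S,S,S] [MISS #6: read from I]
Op 7: C0 read [C0 read: already in S, no change] -> [S,S,S,S] [hit: read from S]
Op 8: C3 read [C3 read: already in S, no change] -> [S,S,S,S] [hit: read from S]

Answer: 6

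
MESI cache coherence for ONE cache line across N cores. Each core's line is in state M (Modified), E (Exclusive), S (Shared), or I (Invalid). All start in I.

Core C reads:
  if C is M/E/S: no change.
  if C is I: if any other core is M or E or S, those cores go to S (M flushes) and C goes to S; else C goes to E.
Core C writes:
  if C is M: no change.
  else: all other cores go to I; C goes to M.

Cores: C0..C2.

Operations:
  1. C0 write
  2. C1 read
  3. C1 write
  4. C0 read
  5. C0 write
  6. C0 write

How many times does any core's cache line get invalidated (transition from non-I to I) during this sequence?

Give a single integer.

Answer: 2

Derivation:
Op 1: C0 write [C0 write: invalidate none -> C0=M] -> [M,I,I] (invalidations this op: 0; running total: 0)
Op 2: C1 read [C1 read from I: others=['C0=M'] -> C1=S, others downsized to S] -> [S,S,I] (invalidations this op: 0; running total: 0)
Op 3: C1 write [C1 write: invalidate ['C0=S'] -> C1=M] -> [I,M,I] (invalidations this op: 1; running total: 1)
Op 4: C0 read [C0 read from I: others=['C1=M'] -> C0=S, others downsized to S] -> [S,S,I] (invalidations this op: 0; running total: 1)
Op 5: C0 write [C0 write: invalidate ['C1=S'] -> C0=M] -> [M,I,I] (invalidations this op: 1; running total: 2)
Op 6: C0 write [C0 write: already M (modified), no change] -> [M,I,I] (invalidations this op: 0; running total: 2)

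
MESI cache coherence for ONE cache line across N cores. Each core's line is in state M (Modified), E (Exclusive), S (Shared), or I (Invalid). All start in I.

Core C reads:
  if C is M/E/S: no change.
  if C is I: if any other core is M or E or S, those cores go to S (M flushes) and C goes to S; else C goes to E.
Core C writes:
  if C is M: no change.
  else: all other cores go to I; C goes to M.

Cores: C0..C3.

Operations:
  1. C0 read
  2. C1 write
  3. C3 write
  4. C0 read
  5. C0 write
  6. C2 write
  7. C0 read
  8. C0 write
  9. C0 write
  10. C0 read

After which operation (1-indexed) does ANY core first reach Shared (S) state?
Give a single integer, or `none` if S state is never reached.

Op 1: C0 read [C0 read from I: no other sharers -> C0=E (exclusive)] -> [E,I,I,I]
Op 2: C1 write [C1 write: invalidate ['C0=E'] -> C1=M] -> [I,M,I,I]
Op 3: C3 write [C3 write: invalidate ['C1=M'] -> C3=M] -> [I,I,I,M]
Op 4: C0 read [C0 read from I: others=['C3=M'] -> C0=S, others downsized to S] -> [S,I,I,S]
  -> First S state at op 4; remaining ops need not be traced.

Answer: 4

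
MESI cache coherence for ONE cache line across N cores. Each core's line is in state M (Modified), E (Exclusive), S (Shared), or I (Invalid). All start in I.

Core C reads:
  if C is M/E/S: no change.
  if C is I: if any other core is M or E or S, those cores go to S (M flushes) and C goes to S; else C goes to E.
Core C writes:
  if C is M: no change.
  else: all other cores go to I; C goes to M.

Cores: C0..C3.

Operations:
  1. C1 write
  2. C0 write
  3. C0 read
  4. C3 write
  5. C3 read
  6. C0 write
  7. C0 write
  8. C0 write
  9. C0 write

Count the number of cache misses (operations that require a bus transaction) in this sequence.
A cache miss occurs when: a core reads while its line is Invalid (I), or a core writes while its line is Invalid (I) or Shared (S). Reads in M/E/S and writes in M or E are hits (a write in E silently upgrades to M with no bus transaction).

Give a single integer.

Op 1: C1 write [C1 write: invalidate none -> C1=M] -> [I,M,I,I] [MISS #1: write from I]
Op 2: C0 write [C0 write: invalidate ['C1=M'] -> C0=M] -> [M,I,I,I] [MISS #2: write from I]
Op 3: C0 read [C0 read: already in M, no change] -> [M,I,I,I] [hit: read from M]
Op 4: C3 write [C3 write: invalidate ['C0=M'] -> C3=M] -> [I,I,I,M] [MISS #3: write from I]
Op 5: C3 read [C3 read: already in M, no change] -> [I,I,I,M] [hit: read from M]
Op 6: C0 write [C0 write: invalidate ['C3=M'] -> C0=M] -> [M,I,I,I] [MISS #4: write from I]
Op 7: C0 write [C0 write: already M (modified), no change] -> [M,I,I,I] [hit: write from M]
Op 8: C0 write [C0 write: already M (modified), no change] -> [M,I,I,I] [hit: write from M]
Op 9: C0 write [C0 write: already M (modified), no change] -> [M,I,I,I] [hit: write from M]

Answer: 4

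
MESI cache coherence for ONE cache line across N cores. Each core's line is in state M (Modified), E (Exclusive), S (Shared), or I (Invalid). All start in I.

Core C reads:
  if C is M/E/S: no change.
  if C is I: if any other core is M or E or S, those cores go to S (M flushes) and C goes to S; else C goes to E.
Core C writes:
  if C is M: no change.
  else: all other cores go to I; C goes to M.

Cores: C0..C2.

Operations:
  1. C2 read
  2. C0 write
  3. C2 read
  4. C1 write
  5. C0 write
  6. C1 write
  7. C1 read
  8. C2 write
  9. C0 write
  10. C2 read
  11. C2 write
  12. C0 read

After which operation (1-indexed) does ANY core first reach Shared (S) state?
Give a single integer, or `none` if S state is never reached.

Answer: 3

Derivation:
Op 1: C2 read [C2 read from I: no other sharers -> C2=E (exclusive)] -> [I,I,E]
Op 2: C0 write [C0 write: invalidate ['C2=E'] -> C0=M] -> [M,I,I]
Op 3: C2 read [C2 read from I: others=['C0=M'] -> C2=S, others downsized to S] -> [S,I,S]
  -> First S state at op 3; remaining ops need not be traced.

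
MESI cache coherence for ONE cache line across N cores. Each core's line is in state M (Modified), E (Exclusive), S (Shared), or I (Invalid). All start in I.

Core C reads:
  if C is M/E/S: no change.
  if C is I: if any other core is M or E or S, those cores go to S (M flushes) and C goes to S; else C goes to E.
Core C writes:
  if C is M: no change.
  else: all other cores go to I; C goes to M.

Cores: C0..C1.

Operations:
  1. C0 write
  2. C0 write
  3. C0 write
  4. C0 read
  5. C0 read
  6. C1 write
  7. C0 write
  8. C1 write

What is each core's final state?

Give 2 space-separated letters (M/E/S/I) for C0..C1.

Op 1: C0 write [C0 write: invalidate none -> C0=M] -> [M,I]
Op 2: C0 write [C0 write: already M (modified), no change] -> [M,I]
Op 3: C0 write [C0 write: already M (modified), no change] -> [M,I]
Op 4: C0 read [C0 read: already in M, no change] -> [M,I]
Op 5: C0 read [C0 read: already in M, no change] -> [M,I]
Op 6: C1 write [C1 write: invalidate ['C0=M'] -> C1=M] -> [I,M]
Op 7: C0 write [C0 write: invalidate ['C1=M'] -> C0=M] -> [M,I]
Op 8: C1 write [C1 write: invalidate ['C0=M'] -> C1=M] -> [I,M]

Answer: I M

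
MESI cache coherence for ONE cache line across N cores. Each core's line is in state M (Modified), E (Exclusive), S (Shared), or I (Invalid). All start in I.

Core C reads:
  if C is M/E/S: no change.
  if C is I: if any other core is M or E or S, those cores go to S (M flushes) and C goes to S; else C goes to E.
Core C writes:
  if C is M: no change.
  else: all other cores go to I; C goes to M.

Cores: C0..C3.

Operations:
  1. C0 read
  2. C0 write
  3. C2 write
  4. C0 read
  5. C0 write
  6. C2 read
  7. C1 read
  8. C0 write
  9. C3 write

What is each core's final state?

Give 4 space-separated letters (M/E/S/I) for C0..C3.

Answer: I I I M

Derivation:
Op 1: C0 read [C0 read from I: no other sharers -> C0=E (exclusive)] -> [E,I,I,I]
Op 2: C0 write [C0 write: invalidate none -> C0=M] -> [M,I,I,I]
Op 3: C2 write [C2 write: invalidate ['C0=M'] -> C2=M] -> [I,I,M,I]
Op 4: C0 read [C0 read from I: others=['C2=M'] -> C0=S, others downsized to S] -> [S,I,S,I]
Op 5: C0 write [C0 write: invalidate ['C2=S'] -> C0=M] -> [M,I,I,I]
Op 6: C2 read [C2 read from I: others=['C0=M'] -> C2=S, others downsized to S] -> [S,I,S,I]
Op 7: C1 read [C1 read from I: others=['C0=S', 'C2=S'] -> C1=S, others downsized to S] -> [S,S,S,I]
Op 8: C0 write [C0 write: invalidate ['C1=S', 'C2=S'] -> C0=M] -> [M,I,I,I]
Op 9: C3 write [C3 write: invalidate ['C0=M'] -> C3=M] -> [I,I,I,M]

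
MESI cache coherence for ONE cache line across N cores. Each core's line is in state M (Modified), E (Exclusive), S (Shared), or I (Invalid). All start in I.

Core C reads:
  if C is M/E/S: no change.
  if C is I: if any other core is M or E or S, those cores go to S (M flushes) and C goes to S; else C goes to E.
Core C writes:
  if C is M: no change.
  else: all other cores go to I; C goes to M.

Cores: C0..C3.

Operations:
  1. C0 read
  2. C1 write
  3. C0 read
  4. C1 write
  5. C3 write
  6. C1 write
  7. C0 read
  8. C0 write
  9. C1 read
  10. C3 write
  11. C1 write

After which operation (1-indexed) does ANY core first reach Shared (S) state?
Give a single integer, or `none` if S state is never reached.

Op 1: C0 read [C0 read from I: no other sharers -> C0=E (exclusive)] -> [E,I,I,I]
Op 2: C1 write [C1 write: invalidate ['C0=E'] -> C1=M] -> [I,M,I,I]
Op 3: C0 read [C0 read from I: others=['C1=M'] -> C0=S, others downsized to S] -> [S,S,I,I]
  -> First S state at op 3; remaining ops need not be traced.

Answer: 3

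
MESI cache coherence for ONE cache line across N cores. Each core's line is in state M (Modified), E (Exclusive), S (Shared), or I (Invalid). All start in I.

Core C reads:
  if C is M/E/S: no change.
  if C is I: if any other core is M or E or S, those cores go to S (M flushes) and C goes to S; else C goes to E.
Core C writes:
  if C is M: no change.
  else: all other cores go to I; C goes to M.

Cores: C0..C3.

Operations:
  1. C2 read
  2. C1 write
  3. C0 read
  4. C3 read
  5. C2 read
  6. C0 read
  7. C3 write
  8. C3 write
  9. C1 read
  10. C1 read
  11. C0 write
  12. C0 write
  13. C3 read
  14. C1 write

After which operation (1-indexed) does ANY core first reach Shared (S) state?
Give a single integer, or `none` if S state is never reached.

Op 1: C2 read [C2 read from I: no other sharers -> C2=E (exclusive)] -> [I,I,E,I]
Op 2: C1 write [C1 write: invalidate ['C2=E'] -> C1=M] -> [I,M,I,I]
Op 3: C0 read [C0 read from I: others=['C1=M'] -> C0=S, others downsized to S] -> [S,S,I,I]
  -> First S state at op 3; remaining ops need not be traced.

Answer: 3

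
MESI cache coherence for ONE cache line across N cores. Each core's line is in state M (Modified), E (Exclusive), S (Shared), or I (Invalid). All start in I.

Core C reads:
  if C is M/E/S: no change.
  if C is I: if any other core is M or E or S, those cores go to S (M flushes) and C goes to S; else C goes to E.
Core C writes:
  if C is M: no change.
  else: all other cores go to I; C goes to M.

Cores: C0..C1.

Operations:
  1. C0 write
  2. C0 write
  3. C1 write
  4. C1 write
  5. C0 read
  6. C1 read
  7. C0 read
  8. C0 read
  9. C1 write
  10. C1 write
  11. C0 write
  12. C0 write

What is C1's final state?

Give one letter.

Op 1: C0 write [C0 write: invalidate none -> C0=M] -> [M,I]
Op 2: C0 write [C0 write: already M (modified), no change] -> [M,I]
Op 3: C1 write [C1 write: invalidate ['C0=M'] -> C1=M] -> [I,M]
Op 4: C1 write [C1 write: already M (modified), no change] -> [I,M]
Op 5: C0 read [C0 read from I: others=['C1=M'] -> C0=S, others downsized to S] -> [S,S]
Op 6: C1 read [C1 read: already in S, no change] -> [S,S]
Op 7: C0 read [C0 read: already in S, no change] -> [S,S]
Op 8: C0 read [C0 read: already in S, no change] -> [S,S]
Op 9: C1 write [C1 write: invalidate ['C0=S'] -> C1=M] -> [I,M]
Op 10: C1 write [C1 write: already M (modified), no change] -> [I,M]
Op 11: C0 write [C0 write: invalidate ['C1=M'] -> C0=M] -> [M,I]
Op 12: C0 write [C0 write: already M (modified), no change] -> [M,I]

Answer: I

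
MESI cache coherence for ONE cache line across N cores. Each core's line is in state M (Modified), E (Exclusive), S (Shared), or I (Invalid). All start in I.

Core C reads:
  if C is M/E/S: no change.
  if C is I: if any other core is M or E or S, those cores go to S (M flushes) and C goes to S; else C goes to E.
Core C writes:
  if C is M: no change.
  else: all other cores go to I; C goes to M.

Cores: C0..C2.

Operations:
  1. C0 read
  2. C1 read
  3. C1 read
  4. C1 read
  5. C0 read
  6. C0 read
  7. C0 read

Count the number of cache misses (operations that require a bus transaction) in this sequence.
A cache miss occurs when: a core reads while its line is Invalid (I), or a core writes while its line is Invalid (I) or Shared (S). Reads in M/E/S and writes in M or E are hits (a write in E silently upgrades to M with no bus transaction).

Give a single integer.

Answer: 2

Derivation:
Op 1: C0 read [C0 read from I: no other sharers -> C0=E (exclusive)] -> [E,I,I] [MISS #1: read from I]
Op 2: C1 read [C1 read from I: others=['C0=E'] -> C1=S, others downsized to S] -> [S,S,I] [MISS #2: read from I]
Op 3: C1 read [C1 read: already in S, no change] -> [S,S,I] [hit: read from S]
Op 4: C1 read [C1 read: already in S, no change] -> [S,S,I] [hit: read from S]
Op 5: C0 read [C0 read: already in S, no change] -> [S,S,I] [hit: read from S]
Op 6: C0 read [C0 read: already in S, no change] -> [S,S,I] [hit: read from S]
Op 7: C0 read [C0 read: already in S, no change] -> [S,S,I] [hit: read from S]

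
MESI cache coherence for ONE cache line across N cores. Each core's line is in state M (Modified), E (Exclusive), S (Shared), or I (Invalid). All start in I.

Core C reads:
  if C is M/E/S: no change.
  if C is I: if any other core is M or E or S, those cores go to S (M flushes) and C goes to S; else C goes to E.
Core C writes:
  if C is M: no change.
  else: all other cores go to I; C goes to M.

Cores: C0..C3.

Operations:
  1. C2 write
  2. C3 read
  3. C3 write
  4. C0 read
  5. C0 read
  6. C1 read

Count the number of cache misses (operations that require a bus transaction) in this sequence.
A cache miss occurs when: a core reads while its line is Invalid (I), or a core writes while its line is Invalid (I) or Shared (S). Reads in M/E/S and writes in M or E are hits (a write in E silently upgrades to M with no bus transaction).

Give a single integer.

Answer: 5

Derivation:
Op 1: C2 write [C2 write: invalidate none -> C2=M] -> [I,I,M,I] [MISS #1: write from I]
Op 2: C3 read [C3 read from I: others=['C2=M'] -> C3=S, others downsized to S] -> [I,I,S,S] [MISS #2: read from I]
Op 3: C3 write [C3 write: invalidate ['C2=S'] -> C3=M] -> [I,I,I,M] [MISS #3: write from S]
Op 4: C0 read [C0 read from I: others=['C3=M'] -> C0=S, others downsized to S] -> [S,I,I,S] [MISS #4: read from I]
Op 5: C0 read [C0 read: already in S, no change] -> [S,I,I,S] [hit: read from S]
Op 6: C1 read [C1 read from I: others=['C0=S', 'C3=S'] -> C1=S, others downsized to S] -> [S,S,I,S] [MISS #5: read from I]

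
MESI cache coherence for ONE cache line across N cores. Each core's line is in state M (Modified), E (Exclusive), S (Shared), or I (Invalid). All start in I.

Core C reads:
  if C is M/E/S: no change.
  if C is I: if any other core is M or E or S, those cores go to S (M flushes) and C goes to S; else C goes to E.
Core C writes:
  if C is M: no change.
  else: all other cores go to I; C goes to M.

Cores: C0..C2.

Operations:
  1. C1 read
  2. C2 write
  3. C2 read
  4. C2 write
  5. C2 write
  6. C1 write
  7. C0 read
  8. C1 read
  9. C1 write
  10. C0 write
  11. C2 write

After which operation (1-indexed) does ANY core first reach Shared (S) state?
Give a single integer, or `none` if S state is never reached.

Op 1: C1 read [C1 read from I: no other sharers -> C1=E (exclusive)] -> [I,E,I]
Op 2: C2 write [C2 write: invalidate ['C1=E'] -> C2=M] -> [I,I,M]
Op 3: C2 read [C2 read: already in M, no change] -> [I,I,M]
Op 4: C2 write [C2 write: already M (modified), no change] -> [I,I,M]
Op 5: C2 write [C2 write: already M (modified), no change] -> [I,I,M]
Op 6: C1 write [C1 write: invalidate ['C2=M'] -> C1=M] -> [I,M,I]
Op 7: C0 read [C0 read from I: others=['C1=M'] -> C0=S, others downsized to S] -> [S,S,I]
  -> First S state at op 7; remaining ops need not be traced.

Answer: 7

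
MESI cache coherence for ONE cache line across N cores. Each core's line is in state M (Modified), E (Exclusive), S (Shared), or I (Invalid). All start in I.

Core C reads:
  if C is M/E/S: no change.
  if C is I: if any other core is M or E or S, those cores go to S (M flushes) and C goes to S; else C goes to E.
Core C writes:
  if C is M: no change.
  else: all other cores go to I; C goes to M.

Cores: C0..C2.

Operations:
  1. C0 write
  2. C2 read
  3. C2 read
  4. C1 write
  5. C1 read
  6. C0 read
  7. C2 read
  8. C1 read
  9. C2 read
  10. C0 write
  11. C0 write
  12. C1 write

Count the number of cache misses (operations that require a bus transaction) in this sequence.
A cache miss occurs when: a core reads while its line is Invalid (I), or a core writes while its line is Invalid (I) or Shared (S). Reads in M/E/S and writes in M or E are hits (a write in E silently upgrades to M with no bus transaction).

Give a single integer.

Answer: 7

Derivation:
Op 1: C0 write [C0 write: invalidate none -> C0=M] -> [M,I,I] [MISS #1: write from I]
Op 2: C2 read [C2 read from I: others=['C0=M'] -> C2=S, others downsized to S] -> [S,I,S] [MISS #2: read from I]
Op 3: C2 read [C2 read: already in S, no change] -> [S,I,S] [hit: read from S]
Op 4: C1 write [C1 write: invalidate ['C0=S', 'C2=S'] -> C1=M] -> [I,M,I] [MISS #3: write from I]
Op 5: C1 read [C1 read: already in M, no change] -> [I,M,I] [hit: read from M]
Op 6: C0 read [C0 read from I: others=['C1=M'] -> C0=S, others downsized to S] -> [S,S,I] [MISS #4: read from I]
Op 7: C2 read [C2 read from I: others=['C0=S', 'C1=S'] -> C2=S, others downsized to S] -> [S,S,S] [MISS #5: read from I]
Op 8: C1 read [C1 read: already in S, no change] -> [S,S,S] [hit: read from S]
Op 9: C2 read [C2 read: already in S, no change] -> [S,S,S] [hit: read from S]
Op 10: C0 write [C0 write: invalidate ['C1=S', 'C2=S'] -> C0=M] -> [M,I,I] [MISS #6: write from S]
Op 11: C0 write [C0 write: already M (modified), no change] -> [M,I,I] [hit: write from M]
Op 12: C1 write [C1 write: invalidate ['C0=M'] -> C1=M] -> [I,M,I] [MISS #7: write from I]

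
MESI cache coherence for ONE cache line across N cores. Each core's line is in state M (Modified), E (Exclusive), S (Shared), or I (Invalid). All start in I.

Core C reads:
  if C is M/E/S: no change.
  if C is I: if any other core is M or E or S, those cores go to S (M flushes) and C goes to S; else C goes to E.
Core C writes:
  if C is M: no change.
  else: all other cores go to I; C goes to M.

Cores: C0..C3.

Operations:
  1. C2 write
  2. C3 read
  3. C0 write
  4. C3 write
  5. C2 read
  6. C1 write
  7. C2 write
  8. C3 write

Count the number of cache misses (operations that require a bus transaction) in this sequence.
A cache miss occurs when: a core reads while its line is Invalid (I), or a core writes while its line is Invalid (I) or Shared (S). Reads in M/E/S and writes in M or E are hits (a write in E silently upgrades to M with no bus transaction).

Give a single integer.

Answer: 8

Derivation:
Op 1: C2 write [C2 write: invalidate none -> C2=M] -> [I,I,M,I] [MISS #1: write from I]
Op 2: C3 read [C3 read from I: others=['C2=M'] -> C3=S, others downsized to S] -> [I,I,S,S] [MISS #2: read from I]
Op 3: C0 write [C0 write: invalidate ['C2=S', 'C3=S'] -> C0=M] -> [M,I,I,I] [MISS #3: write from I]
Op 4: C3 write [C3 write: invalidate ['C0=M'] -> C3=M] -> [I,I,I,M] [MISS #4: write from I]
Op 5: C2 read [C2 read from I: others=['C3=M'] -> C2=S, others downsized to S] -> [I,I,S,S] [MISS #5: read from I]
Op 6: C1 write [C1 write: invalidate ['C2=S', 'C3=S'] -> C1=M] -> [I,M,I,I] [MISS #6: write from I]
Op 7: C2 write [C2 write: invalidate ['C1=M'] -> C2=M] -> [I,I,M,I] [MISS #7: write from I]
Op 8: C3 write [C3 write: invalidate ['C2=M'] -> C3=M] -> [I,I,I,M] [MISS #8: write from I]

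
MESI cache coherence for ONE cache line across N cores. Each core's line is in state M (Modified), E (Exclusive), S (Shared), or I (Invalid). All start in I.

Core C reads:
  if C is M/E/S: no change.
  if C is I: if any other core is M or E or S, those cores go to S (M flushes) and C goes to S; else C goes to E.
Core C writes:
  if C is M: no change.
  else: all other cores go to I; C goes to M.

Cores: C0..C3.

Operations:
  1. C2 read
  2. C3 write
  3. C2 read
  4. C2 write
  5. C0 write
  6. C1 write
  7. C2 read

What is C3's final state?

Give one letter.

Op 1: C2 read [C2 read from I: no other sharers -> C2=E (exclusive)] -> [I,I,E,I]
Op 2: C3 write [C3 write: invalidate ['C2=E'] -> C3=M] -> [I,I,I,M]
Op 3: C2 read [C2 read from I: others=['C3=M'] -> C2=S, others downsized to S] -> [I,I,S,S]
Op 4: C2 write [C2 write: invalidate ['C3=S'] -> C2=M] -> [I,I,M,I]
Op 5: C0 write [C0 write: invalidate ['C2=M'] -> C0=M] -> [M,I,I,I]
Op 6: C1 write [C1 write: invalidate ['C0=M'] -> C1=M] -> [I,M,I,I]
Op 7: C2 read [C2 read from I: others=['C1=M'] -> C2=S, others downsized to S] -> [I,S,S,I]

Answer: I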